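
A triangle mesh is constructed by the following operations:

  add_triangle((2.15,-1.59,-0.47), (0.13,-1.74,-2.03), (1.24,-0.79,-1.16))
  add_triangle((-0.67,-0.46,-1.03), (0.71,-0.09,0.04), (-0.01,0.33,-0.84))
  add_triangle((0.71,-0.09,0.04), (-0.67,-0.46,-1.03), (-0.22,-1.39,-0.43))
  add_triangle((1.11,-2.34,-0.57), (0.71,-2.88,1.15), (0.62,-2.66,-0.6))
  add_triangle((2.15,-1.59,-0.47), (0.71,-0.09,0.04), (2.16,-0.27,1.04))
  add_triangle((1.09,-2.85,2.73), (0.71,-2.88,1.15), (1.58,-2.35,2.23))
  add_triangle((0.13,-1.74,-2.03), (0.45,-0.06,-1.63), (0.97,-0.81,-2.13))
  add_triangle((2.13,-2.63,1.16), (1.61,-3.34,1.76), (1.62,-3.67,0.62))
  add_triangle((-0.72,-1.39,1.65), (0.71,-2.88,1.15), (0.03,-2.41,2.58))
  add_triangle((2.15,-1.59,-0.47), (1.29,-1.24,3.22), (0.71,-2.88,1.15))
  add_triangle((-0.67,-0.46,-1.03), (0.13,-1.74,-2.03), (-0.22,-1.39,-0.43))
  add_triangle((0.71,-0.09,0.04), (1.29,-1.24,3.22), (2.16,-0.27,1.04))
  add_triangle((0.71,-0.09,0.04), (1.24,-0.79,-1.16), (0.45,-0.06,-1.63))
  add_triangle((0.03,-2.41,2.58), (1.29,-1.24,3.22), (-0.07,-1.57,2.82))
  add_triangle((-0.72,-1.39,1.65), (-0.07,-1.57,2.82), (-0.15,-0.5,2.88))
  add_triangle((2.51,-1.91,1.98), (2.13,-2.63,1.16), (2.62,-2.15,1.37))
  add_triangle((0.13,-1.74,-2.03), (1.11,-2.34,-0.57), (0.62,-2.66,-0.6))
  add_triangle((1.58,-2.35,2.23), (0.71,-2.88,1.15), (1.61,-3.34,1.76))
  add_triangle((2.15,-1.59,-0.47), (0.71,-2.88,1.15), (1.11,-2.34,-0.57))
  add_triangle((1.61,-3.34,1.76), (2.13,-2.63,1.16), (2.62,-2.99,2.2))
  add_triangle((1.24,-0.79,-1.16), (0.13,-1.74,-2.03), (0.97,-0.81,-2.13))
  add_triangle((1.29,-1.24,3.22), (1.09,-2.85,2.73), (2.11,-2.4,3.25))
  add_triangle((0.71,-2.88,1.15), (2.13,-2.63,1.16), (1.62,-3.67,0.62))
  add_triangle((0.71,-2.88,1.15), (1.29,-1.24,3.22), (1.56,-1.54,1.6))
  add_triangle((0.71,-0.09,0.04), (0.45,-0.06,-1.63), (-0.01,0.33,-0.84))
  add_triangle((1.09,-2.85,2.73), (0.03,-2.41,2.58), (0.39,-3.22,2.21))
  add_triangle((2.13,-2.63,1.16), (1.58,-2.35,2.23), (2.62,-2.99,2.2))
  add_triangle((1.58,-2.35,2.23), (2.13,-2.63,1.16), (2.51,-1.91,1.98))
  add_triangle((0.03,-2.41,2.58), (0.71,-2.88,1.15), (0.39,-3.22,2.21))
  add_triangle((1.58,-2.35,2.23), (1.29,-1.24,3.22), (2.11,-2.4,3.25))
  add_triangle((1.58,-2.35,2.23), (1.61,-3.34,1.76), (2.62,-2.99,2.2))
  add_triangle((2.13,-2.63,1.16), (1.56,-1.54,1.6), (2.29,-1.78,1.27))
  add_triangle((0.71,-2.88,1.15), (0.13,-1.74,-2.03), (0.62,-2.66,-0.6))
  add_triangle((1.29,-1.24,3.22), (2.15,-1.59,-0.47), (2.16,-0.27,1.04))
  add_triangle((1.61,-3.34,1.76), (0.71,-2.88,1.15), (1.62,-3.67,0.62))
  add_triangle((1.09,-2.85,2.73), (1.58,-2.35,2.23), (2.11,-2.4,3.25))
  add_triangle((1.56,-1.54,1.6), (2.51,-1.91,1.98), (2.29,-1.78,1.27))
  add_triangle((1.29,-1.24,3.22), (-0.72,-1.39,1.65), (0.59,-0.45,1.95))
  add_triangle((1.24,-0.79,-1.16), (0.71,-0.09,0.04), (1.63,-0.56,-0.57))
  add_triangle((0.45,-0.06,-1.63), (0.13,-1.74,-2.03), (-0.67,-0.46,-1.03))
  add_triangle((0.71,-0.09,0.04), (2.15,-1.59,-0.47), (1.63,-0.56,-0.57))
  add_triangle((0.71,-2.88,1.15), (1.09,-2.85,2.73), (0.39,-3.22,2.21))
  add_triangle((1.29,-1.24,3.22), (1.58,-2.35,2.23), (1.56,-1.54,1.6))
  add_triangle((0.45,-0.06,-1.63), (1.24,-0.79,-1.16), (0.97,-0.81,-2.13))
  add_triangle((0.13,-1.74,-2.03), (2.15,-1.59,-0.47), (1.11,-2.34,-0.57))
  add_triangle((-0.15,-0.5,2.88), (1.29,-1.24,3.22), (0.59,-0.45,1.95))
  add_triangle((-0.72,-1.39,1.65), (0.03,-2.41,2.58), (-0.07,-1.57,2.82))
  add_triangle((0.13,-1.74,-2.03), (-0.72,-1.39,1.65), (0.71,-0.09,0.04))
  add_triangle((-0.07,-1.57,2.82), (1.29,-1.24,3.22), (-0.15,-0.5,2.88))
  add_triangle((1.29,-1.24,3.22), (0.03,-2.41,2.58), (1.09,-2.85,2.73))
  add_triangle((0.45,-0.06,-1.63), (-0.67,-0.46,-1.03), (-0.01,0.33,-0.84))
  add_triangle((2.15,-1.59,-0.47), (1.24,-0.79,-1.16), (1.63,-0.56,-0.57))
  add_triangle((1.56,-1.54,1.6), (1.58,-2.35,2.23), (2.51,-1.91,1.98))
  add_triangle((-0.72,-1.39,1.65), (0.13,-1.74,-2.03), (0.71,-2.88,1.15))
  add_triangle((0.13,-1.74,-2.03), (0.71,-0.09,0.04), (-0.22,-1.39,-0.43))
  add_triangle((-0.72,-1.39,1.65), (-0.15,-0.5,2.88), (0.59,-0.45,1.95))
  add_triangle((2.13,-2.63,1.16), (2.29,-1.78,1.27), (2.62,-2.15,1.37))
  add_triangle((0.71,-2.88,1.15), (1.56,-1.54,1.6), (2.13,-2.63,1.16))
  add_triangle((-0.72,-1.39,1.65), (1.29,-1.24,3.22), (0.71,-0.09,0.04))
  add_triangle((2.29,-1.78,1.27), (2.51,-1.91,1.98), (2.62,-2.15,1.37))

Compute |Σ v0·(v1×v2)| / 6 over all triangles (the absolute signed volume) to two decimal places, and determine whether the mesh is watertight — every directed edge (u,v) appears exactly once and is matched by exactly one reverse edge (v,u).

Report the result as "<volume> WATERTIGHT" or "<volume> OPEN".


16.79 WATERTIGHT

Per-triangle v0·(v1×v2)/6:
  t1: +0.6147
  t2: -0.0927
  t3: -0.1396
  t4: +0.4512
  t5: +0.1429
  t6: +0.5245
  t7: +0.2583
  t8: +0.6494
  t9: +0.5286
  t10: +2.8214
  t11: +0.2897
  t12: -0.1184
  t13: +0.1235
  t14: +0.6513
  t15: +0.3695
  t16: +0.2601
  t17: +0.4150
  t18: +0.2829
  t19: +0.9867
  t20: +0.4479
  t21: +0.3430
  t22: +0.7822
  t23: -0.6390
  t24: -1.0784
  t25: +0.0647
  t26: +0.4789
  t27: -0.2287
  t28: +0.6650
  t29: -0.0633
  t30: -0.2234
  t31: +0.4952
  t32: -0.2759
  t33: +0.1917
  t34: +1.8207
  t35: +0.4656
  t36: +0.3197
  t37: -0.0850
  t38: -0.3005
  t39: +0.0019
  t40: +0.3824
  t41: +0.0785
  t42: +0.4804
  t43: +0.3951
  t44: +0.1053
  t45: +0.8967
  t46: +0.1481
  t47: +0.3316
  t48: -0.7019
  t49: +0.7308
  t50: +0.9660
  t51: +0.1213
  t52: +0.1959
  t53: +0.0321
  t54: +1.5470
  t55: +0.2567
  t56: -0.4002
  t57: -0.0300
  t58: -0.6383
  t59: -0.3363
  t60: +0.0242
Σ = +16.7868 → |volume| = 16.79

Directed edges: 180 total, each appears once with its reverse present → watertight.


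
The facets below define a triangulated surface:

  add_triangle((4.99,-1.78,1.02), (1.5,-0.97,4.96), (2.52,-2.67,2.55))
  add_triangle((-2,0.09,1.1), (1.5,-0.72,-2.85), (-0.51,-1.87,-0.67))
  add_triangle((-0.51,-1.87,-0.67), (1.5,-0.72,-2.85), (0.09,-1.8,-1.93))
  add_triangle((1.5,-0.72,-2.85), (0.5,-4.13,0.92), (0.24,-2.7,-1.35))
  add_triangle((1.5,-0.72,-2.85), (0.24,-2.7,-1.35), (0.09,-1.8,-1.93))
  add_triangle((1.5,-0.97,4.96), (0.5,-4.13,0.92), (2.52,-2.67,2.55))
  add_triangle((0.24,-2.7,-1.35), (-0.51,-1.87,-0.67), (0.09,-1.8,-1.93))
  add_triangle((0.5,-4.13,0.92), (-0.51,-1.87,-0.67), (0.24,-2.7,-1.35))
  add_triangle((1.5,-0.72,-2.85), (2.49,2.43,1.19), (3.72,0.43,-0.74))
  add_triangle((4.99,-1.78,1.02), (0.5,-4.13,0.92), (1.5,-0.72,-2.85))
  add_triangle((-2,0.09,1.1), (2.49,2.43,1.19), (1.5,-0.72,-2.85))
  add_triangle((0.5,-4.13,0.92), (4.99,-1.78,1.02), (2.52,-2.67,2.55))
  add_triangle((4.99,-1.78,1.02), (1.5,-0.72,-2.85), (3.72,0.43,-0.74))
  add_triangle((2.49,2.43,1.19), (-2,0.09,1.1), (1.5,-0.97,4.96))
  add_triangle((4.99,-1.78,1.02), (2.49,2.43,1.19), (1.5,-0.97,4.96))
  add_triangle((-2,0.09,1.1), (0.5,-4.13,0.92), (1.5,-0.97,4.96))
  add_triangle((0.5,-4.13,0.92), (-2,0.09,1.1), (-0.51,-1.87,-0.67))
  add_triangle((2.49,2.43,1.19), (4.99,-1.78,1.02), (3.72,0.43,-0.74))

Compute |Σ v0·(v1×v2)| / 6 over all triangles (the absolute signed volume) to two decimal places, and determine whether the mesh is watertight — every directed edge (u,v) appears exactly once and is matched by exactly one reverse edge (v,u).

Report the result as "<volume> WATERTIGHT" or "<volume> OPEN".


74.31 WATERTIGHT

Per-triangle v0·(v1×v2)/6:
  t1: +6.1182
  t2: +1.0710
  t3: -0.2101
  t4: +2.0778
  t5: +0.7440
  t6: +5.3126
  t7: +0.3218
  t8: +0.9242
  t9: +2.4554
  t10: +10.4998
  t11: +1.1592
  t12: +5.4830
  t13: +4.8433
  t14: +5.6719
  t15: +13.0881
  t16: +7.5611
  t17: +2.0554
  t18: +5.1357
Σ = +74.3123 → |volume| = 74.31

Directed edges: 54 total, each appears once with its reverse present → watertight.


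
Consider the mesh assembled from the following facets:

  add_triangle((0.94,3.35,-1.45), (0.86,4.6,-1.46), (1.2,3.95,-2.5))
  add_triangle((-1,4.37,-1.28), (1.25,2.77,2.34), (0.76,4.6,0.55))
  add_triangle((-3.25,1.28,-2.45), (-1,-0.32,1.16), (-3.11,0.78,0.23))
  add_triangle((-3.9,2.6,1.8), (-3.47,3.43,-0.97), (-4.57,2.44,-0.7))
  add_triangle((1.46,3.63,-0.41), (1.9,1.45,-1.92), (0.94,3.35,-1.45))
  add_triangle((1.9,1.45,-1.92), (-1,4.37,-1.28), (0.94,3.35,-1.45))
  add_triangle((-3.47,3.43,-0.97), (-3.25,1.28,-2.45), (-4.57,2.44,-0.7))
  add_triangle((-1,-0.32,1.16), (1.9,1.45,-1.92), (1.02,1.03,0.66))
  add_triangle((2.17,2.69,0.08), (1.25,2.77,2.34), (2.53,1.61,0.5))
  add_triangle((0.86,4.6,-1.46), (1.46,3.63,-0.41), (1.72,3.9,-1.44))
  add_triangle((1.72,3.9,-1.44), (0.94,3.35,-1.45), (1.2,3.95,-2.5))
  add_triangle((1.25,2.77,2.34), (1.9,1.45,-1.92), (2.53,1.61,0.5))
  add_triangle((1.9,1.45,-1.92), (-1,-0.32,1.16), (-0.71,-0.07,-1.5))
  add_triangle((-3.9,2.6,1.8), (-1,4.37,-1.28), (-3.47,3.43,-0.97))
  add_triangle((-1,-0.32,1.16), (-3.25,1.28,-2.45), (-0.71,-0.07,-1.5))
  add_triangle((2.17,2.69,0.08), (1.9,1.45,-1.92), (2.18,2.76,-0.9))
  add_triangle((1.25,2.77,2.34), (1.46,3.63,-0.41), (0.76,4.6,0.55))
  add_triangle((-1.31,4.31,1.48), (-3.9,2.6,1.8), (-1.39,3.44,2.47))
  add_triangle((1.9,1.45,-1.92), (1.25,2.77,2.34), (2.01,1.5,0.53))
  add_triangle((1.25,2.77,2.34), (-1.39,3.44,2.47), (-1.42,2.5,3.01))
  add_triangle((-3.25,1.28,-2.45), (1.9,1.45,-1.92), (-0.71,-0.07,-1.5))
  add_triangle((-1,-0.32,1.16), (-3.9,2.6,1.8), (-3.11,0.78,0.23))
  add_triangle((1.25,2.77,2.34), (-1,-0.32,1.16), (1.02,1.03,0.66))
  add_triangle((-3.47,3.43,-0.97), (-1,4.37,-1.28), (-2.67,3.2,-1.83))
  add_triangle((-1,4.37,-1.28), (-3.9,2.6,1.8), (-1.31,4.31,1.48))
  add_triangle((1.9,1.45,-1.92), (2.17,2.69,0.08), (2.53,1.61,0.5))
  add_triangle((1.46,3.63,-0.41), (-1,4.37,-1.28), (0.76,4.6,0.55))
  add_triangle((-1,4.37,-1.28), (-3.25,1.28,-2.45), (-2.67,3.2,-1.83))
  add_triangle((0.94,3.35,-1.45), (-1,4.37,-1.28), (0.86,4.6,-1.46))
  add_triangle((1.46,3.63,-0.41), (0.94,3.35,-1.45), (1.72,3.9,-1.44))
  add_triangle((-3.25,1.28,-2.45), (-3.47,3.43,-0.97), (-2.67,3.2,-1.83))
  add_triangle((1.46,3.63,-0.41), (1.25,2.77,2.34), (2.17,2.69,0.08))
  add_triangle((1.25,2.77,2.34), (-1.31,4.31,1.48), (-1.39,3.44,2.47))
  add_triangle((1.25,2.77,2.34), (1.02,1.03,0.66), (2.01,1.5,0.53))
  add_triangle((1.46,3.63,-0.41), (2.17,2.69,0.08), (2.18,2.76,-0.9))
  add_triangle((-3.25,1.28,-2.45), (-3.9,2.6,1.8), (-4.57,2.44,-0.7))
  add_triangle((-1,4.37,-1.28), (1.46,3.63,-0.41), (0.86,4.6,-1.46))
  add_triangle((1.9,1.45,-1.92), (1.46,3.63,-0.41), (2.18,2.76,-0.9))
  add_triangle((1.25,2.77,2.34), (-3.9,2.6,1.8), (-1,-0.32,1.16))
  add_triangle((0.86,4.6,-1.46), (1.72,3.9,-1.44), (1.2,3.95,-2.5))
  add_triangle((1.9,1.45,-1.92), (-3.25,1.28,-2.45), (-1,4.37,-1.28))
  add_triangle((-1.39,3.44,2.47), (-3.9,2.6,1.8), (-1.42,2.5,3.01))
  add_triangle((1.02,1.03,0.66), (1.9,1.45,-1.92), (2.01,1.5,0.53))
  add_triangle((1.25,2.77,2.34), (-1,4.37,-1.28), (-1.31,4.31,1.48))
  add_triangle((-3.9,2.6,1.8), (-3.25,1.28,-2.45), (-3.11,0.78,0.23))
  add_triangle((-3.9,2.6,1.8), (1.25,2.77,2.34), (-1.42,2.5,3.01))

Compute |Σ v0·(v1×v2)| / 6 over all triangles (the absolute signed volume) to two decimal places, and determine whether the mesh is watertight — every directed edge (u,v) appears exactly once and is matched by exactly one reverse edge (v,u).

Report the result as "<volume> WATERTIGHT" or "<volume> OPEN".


Per-triangle v0·(v1×v2)/6:
  t1: -0.1629
  t2: +1.5571
  t3: +0.5343
  t4: +3.0531
  t5: +1.2866
  t6: +1.0966
  t7: +2.4974
  t8: -0.2254
  t9: +1.4458
  t10: +0.6849
  t11: -0.2888
  t12: -2.1238
  t13: -0.3335
  t14: +4.9261
  t15: +0.7355
  t16: +0.3624
  t17: +1.8376
  t18: +2.6544
  t19: +1.5116
  t20: +1.7328
  t21: +1.7837
  t22: +1.3602
  t23: +0.2836
  t24: +1.7947
  t25: +5.9975
  t26: +1.2317
  t27: +2.3031
  t28: +1.0059
  t29: +0.5130
  t30: -0.3445
  t31: +1.7111
  t32: +1.7148
  t33: +2.2802
  t34: +0.0596
  t35: +0.6357
  t36: +0.0614
  t37: +1.0979
  t38: +0.6682
  t39: +3.5066
  t40: +0.8752
  t41: +6.5935
  t42: +2.0005
  t43: -0.2222
  t44: +4.5059
  t45: +2.6259
  t46: -2.5698
Σ = +64.2553 → |volume| = 64.26

Directed edges: 138 total, each appears once with its reverse present → watertight.

64.26 WATERTIGHT


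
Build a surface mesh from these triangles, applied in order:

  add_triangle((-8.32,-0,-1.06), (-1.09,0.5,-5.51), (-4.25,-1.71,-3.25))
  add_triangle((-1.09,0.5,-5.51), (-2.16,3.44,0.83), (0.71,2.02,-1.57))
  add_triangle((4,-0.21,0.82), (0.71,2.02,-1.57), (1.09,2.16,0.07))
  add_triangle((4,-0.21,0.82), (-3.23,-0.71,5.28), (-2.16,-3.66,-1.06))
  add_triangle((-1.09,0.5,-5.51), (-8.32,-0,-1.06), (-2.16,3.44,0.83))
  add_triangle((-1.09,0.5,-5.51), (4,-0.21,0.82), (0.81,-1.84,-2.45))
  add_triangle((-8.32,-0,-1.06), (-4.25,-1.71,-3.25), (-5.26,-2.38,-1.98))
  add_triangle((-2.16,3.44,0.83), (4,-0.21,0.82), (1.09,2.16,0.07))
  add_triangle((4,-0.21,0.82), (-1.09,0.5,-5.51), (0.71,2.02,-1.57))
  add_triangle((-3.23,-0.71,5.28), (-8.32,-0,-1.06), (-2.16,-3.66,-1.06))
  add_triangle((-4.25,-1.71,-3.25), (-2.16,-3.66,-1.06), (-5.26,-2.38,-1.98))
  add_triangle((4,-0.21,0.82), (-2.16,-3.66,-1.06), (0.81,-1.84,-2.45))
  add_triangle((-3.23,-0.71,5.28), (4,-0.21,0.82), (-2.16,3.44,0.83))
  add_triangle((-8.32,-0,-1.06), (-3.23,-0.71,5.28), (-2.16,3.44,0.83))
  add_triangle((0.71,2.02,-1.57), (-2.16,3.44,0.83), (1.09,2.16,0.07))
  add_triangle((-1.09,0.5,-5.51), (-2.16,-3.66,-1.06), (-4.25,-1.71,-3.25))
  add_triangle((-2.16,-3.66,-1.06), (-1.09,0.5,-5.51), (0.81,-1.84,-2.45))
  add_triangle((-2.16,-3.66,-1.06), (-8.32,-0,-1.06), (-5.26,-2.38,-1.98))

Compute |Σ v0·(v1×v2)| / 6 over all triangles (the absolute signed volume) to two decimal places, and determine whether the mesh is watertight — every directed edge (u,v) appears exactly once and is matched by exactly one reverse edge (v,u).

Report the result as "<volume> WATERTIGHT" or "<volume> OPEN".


192.88 WATERTIGHT

Per-triangle v0·(v1×v2)/6:
  t1: +14.6139
  t2: +7.3020
  t3: +2.3254
  t4: +15.3100
  t5: +26.3873
  t6: +7.1072
  t7: +5.8330
  t8: +2.2217
  t9: +6.7442
  t10: +29.6582
  t11: +3.9270
  t12: +5.8413
  t13: +13.9245
  t14: +28.2374
  t15: +2.3738
  t16: +8.8515
  t17: +8.1595
  t18: +4.0577
Σ = +192.8756 → |volume| = 192.88

Directed edges: 54 total, each appears once with its reverse present → watertight.


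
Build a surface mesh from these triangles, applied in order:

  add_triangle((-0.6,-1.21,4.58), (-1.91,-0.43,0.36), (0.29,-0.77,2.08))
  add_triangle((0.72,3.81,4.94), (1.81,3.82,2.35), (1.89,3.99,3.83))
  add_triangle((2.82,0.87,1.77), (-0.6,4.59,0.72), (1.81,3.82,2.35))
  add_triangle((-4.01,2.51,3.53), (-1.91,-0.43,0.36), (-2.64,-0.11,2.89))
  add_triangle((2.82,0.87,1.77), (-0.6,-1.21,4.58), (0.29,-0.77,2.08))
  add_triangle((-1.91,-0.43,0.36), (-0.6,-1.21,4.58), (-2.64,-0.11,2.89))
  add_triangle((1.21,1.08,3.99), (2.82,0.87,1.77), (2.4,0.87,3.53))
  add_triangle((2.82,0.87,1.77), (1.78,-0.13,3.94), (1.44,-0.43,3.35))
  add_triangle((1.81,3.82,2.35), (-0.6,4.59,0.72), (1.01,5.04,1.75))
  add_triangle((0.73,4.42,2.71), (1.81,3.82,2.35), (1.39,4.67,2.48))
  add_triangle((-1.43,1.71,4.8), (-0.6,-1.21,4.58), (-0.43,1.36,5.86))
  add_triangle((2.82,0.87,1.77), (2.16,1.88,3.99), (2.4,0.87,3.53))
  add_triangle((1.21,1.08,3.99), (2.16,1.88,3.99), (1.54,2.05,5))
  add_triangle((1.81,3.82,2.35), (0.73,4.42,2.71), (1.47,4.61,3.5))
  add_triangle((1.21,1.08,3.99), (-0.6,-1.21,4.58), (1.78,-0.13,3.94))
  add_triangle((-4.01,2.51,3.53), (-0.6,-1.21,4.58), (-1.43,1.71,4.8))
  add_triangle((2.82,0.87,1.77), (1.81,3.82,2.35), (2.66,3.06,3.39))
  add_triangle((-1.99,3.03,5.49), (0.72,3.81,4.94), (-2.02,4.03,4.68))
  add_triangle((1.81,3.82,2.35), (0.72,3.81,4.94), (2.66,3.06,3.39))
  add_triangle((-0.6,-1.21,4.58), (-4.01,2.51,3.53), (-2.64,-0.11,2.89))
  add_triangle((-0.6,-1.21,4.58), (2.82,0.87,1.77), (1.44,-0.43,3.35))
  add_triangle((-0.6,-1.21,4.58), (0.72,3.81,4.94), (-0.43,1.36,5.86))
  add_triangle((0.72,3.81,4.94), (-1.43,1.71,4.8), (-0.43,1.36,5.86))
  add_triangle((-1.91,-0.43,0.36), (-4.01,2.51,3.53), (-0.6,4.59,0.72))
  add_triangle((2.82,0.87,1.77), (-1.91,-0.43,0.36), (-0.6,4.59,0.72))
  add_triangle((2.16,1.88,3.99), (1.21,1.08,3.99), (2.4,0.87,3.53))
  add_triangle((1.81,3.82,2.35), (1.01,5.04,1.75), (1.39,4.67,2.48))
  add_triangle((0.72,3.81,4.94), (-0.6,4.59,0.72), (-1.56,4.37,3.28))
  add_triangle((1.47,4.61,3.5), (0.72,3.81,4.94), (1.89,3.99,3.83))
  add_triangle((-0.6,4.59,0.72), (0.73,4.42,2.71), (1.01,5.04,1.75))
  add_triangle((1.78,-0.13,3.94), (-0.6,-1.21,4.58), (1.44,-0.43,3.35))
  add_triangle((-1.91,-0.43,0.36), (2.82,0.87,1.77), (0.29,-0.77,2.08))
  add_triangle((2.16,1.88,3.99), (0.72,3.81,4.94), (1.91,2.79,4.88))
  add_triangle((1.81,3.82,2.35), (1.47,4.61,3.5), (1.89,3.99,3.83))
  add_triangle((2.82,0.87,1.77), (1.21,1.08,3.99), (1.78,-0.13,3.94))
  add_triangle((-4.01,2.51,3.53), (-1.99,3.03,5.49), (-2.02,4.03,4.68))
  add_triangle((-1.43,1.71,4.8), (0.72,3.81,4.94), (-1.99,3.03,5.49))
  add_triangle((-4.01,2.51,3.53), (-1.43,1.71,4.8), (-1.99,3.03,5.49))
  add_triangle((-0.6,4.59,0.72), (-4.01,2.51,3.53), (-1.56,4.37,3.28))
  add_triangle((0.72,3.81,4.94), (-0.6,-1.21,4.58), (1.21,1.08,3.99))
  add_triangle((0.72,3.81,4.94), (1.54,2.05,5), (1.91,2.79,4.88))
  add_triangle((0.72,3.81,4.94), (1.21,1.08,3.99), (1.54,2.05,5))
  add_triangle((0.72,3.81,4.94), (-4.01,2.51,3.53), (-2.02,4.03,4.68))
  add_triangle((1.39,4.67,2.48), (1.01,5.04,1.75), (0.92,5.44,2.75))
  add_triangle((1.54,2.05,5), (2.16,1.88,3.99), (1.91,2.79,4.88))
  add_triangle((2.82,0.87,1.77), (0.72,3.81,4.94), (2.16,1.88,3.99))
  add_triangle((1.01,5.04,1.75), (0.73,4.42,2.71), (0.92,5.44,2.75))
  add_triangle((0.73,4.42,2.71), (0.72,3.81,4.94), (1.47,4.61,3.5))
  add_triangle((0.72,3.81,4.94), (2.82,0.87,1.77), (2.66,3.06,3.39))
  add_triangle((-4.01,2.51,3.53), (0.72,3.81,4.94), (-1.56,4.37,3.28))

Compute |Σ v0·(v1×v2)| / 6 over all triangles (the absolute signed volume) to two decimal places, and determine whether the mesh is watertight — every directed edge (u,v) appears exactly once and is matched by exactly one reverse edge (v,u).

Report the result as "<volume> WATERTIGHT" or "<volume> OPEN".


77.03 OPEN

Per-triangle v0·(v1×v2)/6:
  t1: +0.4573
  t2: -0.9494
  t3: +1.0434
  t4: +2.1714
  t5: +1.0880
  t6: +1.5074
  t7: -0.4754
  t8: +0.3791
  t9: -0.5402
  t10: +0.3365
  t11: +2.5462
  t12: +0.9938
  t13: +0.4275
  t14: +0.5809
  t15: +2.5357
  t16: +5.9593
  t17: +1.3597
  t18: +3.6450
  t19: +3.0418
  t20: +4.1729
  t21: -0.8583
  t22: +1.7165
  t23: +3.4338
  t24: +3.5134
  t25: -3.4164
  t26: +0.7613
  t27: +0.3627
  t28: +5.7021
  t29: +1.2762
  t30: +1.6147
  t31: +0.5089
  t32: -0.7718
  t33: +0.0837
  t34: +0.6253
  t35: +1.9688
  t36: +3.4489
  t37: +2.4648
  t38: +2.1871
  t39: +4.9355
  t40: +4.5382
  t41: +1.1324
  t42: +0.3994
  t43: -2.0394
  t44: +0.4512
  t45: +0.5296
  t46: +1.8821
  t47: -0.0553
  t48: +1.3143
  t49: +1.8226
  t50: +7.2120
Σ = +77.0252 → |volume| = 77.03

Directed edges: 150 total; 6 unmatched, e.g. (1.39,4.67,2.48)→(0.73,4.42,2.71) → open.


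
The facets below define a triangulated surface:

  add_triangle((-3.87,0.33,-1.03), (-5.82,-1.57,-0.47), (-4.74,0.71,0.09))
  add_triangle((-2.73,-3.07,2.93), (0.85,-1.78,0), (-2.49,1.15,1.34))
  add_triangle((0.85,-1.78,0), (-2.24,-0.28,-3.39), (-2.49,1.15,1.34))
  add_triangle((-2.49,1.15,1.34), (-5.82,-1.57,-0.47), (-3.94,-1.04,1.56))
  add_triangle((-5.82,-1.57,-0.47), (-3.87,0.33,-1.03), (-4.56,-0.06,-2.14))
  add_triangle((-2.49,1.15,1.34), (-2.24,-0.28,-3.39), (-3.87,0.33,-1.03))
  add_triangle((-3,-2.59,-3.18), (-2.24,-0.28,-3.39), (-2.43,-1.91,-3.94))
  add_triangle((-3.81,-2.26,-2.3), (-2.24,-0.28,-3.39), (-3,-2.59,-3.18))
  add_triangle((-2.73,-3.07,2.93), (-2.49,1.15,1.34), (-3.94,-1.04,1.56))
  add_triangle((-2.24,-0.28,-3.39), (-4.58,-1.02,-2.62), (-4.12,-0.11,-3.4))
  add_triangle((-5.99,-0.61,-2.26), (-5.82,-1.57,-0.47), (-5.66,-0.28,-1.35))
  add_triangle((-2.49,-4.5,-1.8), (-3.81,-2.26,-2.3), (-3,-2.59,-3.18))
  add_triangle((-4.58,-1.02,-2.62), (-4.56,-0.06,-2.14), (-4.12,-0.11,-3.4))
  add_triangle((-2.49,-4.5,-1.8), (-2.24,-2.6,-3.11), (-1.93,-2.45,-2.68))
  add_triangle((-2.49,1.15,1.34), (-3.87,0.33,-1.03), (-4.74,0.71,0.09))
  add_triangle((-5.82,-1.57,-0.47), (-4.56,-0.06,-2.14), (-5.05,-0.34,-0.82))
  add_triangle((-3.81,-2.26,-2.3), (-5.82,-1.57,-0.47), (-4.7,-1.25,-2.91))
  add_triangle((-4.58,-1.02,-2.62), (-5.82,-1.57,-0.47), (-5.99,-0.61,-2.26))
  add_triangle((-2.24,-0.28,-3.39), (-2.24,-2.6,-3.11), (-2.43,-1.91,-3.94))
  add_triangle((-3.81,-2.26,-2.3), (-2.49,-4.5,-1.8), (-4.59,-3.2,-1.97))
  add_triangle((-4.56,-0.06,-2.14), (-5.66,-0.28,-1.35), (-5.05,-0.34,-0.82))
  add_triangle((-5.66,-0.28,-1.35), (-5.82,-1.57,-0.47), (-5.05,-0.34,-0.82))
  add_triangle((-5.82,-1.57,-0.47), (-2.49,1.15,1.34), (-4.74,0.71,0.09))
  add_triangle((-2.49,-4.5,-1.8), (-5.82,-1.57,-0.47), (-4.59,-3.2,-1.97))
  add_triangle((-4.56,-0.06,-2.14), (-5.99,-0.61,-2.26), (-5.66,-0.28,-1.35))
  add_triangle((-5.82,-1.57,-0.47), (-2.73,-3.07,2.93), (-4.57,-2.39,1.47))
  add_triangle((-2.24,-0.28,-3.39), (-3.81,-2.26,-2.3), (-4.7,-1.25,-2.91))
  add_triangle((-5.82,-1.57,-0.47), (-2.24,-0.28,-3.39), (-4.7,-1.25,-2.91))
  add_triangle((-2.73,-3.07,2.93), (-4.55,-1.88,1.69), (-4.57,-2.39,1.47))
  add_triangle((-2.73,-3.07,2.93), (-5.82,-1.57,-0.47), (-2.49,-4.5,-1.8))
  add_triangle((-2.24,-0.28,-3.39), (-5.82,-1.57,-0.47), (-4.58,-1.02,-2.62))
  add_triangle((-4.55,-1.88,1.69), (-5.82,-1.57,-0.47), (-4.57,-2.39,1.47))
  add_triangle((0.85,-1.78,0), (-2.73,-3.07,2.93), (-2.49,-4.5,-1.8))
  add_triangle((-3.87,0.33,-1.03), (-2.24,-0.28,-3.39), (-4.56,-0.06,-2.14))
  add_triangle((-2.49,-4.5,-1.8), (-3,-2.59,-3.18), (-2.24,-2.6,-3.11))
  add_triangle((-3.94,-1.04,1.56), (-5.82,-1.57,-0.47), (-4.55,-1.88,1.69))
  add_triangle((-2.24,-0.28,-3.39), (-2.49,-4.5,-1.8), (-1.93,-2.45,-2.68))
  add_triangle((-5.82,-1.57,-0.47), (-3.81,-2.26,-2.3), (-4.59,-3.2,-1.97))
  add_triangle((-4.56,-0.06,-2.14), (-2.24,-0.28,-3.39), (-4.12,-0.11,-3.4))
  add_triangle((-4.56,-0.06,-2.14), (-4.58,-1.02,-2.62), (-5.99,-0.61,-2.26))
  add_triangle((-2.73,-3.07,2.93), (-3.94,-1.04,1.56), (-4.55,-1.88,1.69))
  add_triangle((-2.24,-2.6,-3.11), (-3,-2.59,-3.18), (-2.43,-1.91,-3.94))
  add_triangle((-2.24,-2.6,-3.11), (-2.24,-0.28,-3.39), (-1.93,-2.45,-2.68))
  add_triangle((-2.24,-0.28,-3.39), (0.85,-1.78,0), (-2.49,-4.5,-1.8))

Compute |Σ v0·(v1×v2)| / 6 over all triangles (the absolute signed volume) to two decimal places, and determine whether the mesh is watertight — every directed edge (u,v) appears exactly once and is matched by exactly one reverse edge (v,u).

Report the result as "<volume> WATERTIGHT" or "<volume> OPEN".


63.85 WATERTIGHT

Per-triangle v0·(v1×v2)/6:
  t1: +2.0141
  t2: -0.0190
  t3: -2.8955
  t4: +3.2847
  t5: +1.5470
  t6: +1.0813
  t7: +1.0327
  t8: +1.9604
  t9: +2.7407
  t10: +1.1255
  t11: +1.2771
  t12: +2.4751
  t13: +1.0497
  t14: +0.1300
  t15: +0.4224
  t16: -1.2891
  t17: +3.0590
  t18: +1.8241
  t19: -0.3952
  t20: +1.6273
  t21: -0.0295
  t22: +0.3869
  t23: +2.1373
  t24: +2.8964
  t25: +0.4412
  t26: +0.6264
  t27: +1.9416
  t28: +0.7403
  t29: +1.0639
  t30: +15.3183
  t31: -0.0369
  t32: +1.1453
  t33: +6.2729
  t34: +0.5274
  t35: +1.1440
  t36: +1.2345
  t37: -1.2465
  t38: +1.8797
  t39: -0.1801
  t40: +0.5920
  t41: +0.9965
  t42: +0.5235
  t43: +0.0223
  t44: +3.3978
Σ = +63.8477 → |volume| = 63.85

Directed edges: 132 total, each appears once with its reverse present → watertight.


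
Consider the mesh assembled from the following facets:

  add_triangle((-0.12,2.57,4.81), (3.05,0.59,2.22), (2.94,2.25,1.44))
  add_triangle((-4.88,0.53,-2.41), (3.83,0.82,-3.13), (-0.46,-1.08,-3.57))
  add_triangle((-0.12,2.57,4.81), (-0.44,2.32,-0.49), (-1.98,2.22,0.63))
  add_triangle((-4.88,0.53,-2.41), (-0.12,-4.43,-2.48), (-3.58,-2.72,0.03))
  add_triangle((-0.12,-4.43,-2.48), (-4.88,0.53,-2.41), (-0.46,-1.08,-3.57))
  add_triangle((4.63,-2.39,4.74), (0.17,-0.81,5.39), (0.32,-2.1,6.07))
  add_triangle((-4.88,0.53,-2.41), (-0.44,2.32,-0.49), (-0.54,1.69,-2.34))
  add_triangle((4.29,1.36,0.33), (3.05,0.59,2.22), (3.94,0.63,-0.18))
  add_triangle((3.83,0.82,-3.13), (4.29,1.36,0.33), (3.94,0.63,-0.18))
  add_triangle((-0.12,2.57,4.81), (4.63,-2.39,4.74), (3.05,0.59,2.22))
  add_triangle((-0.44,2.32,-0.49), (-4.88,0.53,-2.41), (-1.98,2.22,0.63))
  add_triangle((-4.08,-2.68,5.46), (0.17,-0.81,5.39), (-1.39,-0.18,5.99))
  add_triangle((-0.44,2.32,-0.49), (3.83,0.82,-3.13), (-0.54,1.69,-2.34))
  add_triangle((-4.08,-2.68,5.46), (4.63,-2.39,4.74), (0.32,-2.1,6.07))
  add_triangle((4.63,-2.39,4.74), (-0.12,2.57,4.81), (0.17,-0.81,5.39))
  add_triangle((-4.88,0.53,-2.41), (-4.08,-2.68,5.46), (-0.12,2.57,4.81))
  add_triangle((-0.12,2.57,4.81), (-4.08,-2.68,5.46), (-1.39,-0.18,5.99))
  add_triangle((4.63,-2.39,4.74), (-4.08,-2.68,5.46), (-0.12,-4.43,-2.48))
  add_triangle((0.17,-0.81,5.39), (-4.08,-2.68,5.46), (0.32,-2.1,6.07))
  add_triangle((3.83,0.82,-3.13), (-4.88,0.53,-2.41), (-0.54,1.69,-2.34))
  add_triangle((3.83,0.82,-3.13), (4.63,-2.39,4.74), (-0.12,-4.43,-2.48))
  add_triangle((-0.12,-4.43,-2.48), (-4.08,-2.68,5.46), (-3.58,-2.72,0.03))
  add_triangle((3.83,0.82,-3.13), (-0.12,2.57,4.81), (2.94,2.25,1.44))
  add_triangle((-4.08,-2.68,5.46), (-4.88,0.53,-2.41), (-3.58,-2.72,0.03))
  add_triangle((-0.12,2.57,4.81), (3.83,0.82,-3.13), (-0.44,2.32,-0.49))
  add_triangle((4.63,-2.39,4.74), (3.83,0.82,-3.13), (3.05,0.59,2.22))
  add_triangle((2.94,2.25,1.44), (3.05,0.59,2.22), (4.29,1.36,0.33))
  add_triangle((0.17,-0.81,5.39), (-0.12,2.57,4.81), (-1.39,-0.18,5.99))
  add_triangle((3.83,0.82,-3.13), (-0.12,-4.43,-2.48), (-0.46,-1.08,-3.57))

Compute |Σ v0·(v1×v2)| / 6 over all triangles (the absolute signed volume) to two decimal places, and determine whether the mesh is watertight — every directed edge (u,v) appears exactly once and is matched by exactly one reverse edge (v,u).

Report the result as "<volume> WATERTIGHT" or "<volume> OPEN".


269.07 OPEN

Per-triangle v0·(v1×v2)/6:
  t1: +5.1082
  t2: +7.9753
  t3: +3.3828
  t4: +12.6182
  t5: +9.8551
  t6: +4.5872
  t7: +3.4698
  t8: +1.0089
  t9: +1.3796
  t10: +9.9855
  t11: +3.4161
  t12: +5.3885
  t13: +3.3070
  t14: +6.8199
  t15: +12.8441
  t16: +27.9139
  t17: +5.1211
  t18: +42.1099
  t19: +4.7521
  t20: +4.5784
  t21: +29.5284
  t22: +13.4249
  t23: +1.4927
  t24: +14.3332
  t25: +8.6691
  t26: +9.8287
  t27: +2.1980
  t28: +4.4948
  t29: +9.4784
Σ = +269.0698 → |volume| = 269.07

Directed edges: 87 total; 9 unmatched, e.g. (-1.98,2.22,0.63)→(-0.12,2.57,4.81) → open.


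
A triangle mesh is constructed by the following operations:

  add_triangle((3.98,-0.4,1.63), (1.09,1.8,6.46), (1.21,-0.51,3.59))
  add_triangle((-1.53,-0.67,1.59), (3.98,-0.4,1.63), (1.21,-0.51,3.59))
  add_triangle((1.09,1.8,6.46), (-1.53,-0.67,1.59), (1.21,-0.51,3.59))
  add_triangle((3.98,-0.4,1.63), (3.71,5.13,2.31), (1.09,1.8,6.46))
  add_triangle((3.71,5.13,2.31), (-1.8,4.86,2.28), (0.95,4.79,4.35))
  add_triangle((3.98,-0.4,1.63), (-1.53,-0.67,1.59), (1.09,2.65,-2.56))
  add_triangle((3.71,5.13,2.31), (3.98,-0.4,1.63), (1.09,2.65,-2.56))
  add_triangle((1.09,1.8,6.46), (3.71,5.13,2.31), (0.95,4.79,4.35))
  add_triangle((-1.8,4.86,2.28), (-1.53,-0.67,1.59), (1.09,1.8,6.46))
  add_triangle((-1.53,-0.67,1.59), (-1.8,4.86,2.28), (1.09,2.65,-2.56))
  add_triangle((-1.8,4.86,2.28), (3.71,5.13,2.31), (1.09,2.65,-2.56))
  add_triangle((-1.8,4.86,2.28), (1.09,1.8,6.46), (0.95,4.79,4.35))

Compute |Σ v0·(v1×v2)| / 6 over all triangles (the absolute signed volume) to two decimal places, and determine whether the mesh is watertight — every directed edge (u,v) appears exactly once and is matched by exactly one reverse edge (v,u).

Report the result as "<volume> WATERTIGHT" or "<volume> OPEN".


Per-triangle v0·(v1×v2)/6:
  t1: +5.4689
  t2: +1.1198
  t3: +3.6483
  t4: +20.9496
  t5: +9.7688
  t6: -2.4147
  t7: +12.4212
  t8: +11.7469
  t9: +10.7977
  t10: +2.2825
  t11: +17.1200
  t12: +9.3986
Σ = +102.3077 → |volume| = 102.31

Directed edges: 36 total, each appears once with its reverse present → watertight.

102.31 WATERTIGHT


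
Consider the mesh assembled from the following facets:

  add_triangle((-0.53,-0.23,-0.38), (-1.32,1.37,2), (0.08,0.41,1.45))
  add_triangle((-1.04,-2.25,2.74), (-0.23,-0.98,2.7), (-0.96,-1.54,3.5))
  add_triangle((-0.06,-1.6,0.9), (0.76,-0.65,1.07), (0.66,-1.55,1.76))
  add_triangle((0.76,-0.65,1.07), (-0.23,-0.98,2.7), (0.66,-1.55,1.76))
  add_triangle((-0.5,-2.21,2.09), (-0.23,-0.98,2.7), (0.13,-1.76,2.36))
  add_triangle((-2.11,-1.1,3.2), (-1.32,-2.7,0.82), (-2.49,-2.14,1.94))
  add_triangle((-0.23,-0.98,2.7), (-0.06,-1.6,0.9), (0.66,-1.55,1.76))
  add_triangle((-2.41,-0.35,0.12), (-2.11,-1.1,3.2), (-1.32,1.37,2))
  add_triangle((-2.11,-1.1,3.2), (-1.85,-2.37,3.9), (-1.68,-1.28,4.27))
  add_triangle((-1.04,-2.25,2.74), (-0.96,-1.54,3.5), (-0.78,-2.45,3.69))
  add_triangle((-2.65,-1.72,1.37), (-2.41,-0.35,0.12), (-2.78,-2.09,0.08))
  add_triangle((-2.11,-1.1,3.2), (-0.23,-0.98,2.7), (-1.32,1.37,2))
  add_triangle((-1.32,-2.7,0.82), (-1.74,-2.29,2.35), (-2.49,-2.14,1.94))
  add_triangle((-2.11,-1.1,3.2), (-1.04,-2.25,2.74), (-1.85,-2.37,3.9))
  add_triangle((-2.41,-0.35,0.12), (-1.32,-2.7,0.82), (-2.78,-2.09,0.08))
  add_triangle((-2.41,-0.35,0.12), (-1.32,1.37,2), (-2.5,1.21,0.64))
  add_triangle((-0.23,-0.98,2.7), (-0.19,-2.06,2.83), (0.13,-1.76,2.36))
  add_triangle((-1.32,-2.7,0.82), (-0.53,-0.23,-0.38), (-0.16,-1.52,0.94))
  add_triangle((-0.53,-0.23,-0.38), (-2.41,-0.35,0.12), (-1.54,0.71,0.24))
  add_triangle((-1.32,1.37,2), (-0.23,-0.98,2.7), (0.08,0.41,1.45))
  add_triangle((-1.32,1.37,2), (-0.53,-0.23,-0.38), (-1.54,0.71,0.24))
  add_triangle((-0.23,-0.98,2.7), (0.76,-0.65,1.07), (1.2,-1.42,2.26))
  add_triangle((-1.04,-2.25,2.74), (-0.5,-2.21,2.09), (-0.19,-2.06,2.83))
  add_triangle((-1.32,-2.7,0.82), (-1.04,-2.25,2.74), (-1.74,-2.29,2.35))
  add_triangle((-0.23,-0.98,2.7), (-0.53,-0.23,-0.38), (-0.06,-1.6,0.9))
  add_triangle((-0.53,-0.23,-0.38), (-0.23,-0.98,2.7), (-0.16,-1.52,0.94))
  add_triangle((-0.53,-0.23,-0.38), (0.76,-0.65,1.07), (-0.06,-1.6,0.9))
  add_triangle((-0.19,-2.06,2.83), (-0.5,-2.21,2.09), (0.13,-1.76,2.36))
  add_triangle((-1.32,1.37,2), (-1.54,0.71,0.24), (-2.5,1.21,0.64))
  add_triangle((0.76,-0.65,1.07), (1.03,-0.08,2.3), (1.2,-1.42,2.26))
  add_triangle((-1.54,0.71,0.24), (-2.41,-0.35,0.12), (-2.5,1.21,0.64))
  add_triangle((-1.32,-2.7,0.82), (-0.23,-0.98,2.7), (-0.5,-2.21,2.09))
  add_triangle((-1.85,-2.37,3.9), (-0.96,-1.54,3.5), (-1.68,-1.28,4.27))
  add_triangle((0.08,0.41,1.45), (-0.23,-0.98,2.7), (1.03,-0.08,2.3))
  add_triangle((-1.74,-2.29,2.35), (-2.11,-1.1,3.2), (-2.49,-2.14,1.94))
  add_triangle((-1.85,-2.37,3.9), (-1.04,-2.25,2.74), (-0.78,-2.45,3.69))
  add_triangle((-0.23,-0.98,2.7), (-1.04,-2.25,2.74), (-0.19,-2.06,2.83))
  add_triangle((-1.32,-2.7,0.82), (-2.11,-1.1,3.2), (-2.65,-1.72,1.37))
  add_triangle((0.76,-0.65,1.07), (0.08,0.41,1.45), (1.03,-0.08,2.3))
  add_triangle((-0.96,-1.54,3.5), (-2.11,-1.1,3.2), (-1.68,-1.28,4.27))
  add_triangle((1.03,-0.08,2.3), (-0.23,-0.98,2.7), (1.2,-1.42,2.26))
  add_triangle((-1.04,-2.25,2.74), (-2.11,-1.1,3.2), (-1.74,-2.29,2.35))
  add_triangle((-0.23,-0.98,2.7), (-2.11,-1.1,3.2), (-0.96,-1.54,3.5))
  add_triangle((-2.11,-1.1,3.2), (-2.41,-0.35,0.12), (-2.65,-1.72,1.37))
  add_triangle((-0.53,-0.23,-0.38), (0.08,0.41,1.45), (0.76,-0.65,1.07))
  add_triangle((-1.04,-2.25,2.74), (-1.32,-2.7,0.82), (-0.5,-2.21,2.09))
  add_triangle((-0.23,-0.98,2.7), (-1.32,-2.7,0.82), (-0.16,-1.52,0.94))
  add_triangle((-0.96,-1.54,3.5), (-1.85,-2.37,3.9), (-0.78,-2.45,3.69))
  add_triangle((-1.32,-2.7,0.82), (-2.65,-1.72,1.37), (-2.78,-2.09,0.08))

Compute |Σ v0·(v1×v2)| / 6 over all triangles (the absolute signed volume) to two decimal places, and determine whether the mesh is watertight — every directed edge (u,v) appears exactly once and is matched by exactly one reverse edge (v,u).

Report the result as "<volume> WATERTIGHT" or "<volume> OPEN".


Per-triangle v0·(v1×v2)/6:
  t1: -0.1413
  t2: +0.2761
  t3: +0.0509
  t4: +0.2536
  t5: -0.3471
  t6: -0.9493
  t7: +0.4573
  t8: +2.5580
  t9: +0.6957
  t10: -0.2805
  t11: +0.8699
  t12: +1.7012
  t13: +0.7148
  t14: +0.0825
  t15: -0.5697
  t16: +0.8988
  t17: +0.1331
  t18: +0.0282
  t19: +0.1424
  t20: +0.6763
  t21: -0.1280
  t22: -0.0658
  t23: +0.2347
  t24: +0.6189
  t25: +0.3250
  t26: -0.2851
  t27: +0.0086
  t28: +0.1008
  t29: +0.0225
  t30: +0.1003
  t31: +0.0901
  t32: -0.4685
  t33: +0.4667
  t34: +0.4474
  t35: +0.8075
  t36: +0.3339
  t37: +0.4037
  t38: +1.7335
  t39: -0.0842
  t40: -0.3390
  t41: +0.8038
  t42: +0.7390
  t43: +0.2413
  t44: +1.2651
  t45: -0.1379
  t46: +0.4989
  t47: +0.5768
  t48: +0.4647
  t49: +1.1223
Σ = +17.1475 → |volume| = 17.15

Directed edges: 147 total; 3 unmatched, e.g. (-2.41,-0.35,0.12)→(-1.32,-2.7,0.82) → open.

17.15 OPEN


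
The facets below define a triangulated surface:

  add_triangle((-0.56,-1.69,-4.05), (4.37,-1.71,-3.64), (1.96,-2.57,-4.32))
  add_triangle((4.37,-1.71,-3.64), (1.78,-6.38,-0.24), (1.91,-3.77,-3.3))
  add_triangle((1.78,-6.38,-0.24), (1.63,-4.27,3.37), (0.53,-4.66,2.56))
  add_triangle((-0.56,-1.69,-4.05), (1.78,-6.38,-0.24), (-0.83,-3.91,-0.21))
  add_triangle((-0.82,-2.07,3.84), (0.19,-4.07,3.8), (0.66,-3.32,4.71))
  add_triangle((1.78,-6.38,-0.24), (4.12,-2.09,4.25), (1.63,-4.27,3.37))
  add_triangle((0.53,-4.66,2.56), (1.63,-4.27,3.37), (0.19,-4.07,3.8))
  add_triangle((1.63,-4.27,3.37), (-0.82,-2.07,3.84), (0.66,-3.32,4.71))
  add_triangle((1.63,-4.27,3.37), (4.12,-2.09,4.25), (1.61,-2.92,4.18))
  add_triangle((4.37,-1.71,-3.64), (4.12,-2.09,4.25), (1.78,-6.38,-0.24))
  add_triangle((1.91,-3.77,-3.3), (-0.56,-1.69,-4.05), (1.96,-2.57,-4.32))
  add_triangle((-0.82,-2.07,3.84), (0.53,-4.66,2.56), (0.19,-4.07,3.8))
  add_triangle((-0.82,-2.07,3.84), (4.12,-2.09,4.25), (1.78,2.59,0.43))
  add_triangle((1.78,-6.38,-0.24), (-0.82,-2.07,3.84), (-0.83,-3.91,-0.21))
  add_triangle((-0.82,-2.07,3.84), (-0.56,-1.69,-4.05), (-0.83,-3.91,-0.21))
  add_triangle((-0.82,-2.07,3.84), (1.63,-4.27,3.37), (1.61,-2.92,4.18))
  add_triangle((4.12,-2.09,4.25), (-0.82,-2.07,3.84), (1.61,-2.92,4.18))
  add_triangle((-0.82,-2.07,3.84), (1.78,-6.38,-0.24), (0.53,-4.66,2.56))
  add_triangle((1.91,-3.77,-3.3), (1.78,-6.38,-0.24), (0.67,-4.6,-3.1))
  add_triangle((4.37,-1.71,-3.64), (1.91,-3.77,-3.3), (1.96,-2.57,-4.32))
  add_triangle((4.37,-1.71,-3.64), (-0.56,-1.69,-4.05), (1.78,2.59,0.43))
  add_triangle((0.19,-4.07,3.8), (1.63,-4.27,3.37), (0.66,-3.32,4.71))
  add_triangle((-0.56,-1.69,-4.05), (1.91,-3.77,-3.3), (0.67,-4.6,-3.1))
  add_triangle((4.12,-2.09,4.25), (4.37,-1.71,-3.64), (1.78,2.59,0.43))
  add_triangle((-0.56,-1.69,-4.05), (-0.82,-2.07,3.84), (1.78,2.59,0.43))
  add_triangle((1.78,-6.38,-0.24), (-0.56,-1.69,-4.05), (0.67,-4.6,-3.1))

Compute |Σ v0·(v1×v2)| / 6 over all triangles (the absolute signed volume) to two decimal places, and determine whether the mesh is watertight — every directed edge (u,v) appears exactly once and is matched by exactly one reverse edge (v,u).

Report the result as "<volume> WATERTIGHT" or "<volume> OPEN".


139.94 WATERTIGHT

Per-triangle v0·(v1×v2)/6:
  t1: +2.1943
  t2: +9.8103
  t3: +4.1672
  t4: +8.0734
  t5: +1.6546
  t6: +11.2592
  t7: +1.6073
  t8: -1.4411
  t9: +3.5174
  t10: +31.3659
  t11: +2.9051
  t12: +0.7093
  t13: +8.8387
  t14: +8.0959
  t15: +1.5002
  t16: +2.9269
  t17: +2.4672
  t18: +0.8564
  t19: +4.7308
  t20: +3.6719
  t21: +8.1514
  t22: +1.7740
  t23: +3.5066
  t24: +19.0533
  t25: -2.0668
  t26: +0.6103
Σ = +139.9396 → |volume| = 139.94

Directed edges: 78 total, each appears once with its reverse present → watertight.


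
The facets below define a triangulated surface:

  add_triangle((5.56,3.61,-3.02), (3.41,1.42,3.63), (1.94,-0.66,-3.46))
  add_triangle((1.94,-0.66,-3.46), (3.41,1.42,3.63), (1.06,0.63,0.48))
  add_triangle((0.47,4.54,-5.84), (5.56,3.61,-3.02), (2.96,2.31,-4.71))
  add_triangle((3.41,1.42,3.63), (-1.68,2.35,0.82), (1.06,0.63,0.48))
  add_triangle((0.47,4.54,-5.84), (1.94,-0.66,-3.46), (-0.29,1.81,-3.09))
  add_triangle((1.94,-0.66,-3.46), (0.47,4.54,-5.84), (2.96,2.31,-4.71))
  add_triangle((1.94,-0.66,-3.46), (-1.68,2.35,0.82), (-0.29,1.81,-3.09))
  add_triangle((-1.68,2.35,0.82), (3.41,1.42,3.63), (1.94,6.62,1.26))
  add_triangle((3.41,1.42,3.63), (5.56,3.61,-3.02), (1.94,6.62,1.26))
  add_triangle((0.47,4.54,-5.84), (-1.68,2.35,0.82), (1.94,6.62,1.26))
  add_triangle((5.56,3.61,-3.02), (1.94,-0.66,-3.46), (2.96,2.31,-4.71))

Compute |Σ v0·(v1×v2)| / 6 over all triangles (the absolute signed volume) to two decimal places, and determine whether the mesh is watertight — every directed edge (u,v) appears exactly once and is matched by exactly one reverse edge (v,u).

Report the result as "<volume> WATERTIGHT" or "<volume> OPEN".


90.43 OPEN

Per-triangle v0·(v1×v2)/6:
  t1: +11.5225
  t2: -1.1331
  t3: +10.1654
  t4: -1.4033
  t5: +2.7140
  t6: +6.2293
  t7: -0.8701
  t8: +10.0116
  t9: +28.9342
  t10: +17.8746
  t11: +6.3838
Σ = +90.4289 → |volume| = 90.43

Directed edges: 33 total; 9 unmatched, e.g. (1.06,0.63,0.48)→(1.94,-0.66,-3.46) → open.


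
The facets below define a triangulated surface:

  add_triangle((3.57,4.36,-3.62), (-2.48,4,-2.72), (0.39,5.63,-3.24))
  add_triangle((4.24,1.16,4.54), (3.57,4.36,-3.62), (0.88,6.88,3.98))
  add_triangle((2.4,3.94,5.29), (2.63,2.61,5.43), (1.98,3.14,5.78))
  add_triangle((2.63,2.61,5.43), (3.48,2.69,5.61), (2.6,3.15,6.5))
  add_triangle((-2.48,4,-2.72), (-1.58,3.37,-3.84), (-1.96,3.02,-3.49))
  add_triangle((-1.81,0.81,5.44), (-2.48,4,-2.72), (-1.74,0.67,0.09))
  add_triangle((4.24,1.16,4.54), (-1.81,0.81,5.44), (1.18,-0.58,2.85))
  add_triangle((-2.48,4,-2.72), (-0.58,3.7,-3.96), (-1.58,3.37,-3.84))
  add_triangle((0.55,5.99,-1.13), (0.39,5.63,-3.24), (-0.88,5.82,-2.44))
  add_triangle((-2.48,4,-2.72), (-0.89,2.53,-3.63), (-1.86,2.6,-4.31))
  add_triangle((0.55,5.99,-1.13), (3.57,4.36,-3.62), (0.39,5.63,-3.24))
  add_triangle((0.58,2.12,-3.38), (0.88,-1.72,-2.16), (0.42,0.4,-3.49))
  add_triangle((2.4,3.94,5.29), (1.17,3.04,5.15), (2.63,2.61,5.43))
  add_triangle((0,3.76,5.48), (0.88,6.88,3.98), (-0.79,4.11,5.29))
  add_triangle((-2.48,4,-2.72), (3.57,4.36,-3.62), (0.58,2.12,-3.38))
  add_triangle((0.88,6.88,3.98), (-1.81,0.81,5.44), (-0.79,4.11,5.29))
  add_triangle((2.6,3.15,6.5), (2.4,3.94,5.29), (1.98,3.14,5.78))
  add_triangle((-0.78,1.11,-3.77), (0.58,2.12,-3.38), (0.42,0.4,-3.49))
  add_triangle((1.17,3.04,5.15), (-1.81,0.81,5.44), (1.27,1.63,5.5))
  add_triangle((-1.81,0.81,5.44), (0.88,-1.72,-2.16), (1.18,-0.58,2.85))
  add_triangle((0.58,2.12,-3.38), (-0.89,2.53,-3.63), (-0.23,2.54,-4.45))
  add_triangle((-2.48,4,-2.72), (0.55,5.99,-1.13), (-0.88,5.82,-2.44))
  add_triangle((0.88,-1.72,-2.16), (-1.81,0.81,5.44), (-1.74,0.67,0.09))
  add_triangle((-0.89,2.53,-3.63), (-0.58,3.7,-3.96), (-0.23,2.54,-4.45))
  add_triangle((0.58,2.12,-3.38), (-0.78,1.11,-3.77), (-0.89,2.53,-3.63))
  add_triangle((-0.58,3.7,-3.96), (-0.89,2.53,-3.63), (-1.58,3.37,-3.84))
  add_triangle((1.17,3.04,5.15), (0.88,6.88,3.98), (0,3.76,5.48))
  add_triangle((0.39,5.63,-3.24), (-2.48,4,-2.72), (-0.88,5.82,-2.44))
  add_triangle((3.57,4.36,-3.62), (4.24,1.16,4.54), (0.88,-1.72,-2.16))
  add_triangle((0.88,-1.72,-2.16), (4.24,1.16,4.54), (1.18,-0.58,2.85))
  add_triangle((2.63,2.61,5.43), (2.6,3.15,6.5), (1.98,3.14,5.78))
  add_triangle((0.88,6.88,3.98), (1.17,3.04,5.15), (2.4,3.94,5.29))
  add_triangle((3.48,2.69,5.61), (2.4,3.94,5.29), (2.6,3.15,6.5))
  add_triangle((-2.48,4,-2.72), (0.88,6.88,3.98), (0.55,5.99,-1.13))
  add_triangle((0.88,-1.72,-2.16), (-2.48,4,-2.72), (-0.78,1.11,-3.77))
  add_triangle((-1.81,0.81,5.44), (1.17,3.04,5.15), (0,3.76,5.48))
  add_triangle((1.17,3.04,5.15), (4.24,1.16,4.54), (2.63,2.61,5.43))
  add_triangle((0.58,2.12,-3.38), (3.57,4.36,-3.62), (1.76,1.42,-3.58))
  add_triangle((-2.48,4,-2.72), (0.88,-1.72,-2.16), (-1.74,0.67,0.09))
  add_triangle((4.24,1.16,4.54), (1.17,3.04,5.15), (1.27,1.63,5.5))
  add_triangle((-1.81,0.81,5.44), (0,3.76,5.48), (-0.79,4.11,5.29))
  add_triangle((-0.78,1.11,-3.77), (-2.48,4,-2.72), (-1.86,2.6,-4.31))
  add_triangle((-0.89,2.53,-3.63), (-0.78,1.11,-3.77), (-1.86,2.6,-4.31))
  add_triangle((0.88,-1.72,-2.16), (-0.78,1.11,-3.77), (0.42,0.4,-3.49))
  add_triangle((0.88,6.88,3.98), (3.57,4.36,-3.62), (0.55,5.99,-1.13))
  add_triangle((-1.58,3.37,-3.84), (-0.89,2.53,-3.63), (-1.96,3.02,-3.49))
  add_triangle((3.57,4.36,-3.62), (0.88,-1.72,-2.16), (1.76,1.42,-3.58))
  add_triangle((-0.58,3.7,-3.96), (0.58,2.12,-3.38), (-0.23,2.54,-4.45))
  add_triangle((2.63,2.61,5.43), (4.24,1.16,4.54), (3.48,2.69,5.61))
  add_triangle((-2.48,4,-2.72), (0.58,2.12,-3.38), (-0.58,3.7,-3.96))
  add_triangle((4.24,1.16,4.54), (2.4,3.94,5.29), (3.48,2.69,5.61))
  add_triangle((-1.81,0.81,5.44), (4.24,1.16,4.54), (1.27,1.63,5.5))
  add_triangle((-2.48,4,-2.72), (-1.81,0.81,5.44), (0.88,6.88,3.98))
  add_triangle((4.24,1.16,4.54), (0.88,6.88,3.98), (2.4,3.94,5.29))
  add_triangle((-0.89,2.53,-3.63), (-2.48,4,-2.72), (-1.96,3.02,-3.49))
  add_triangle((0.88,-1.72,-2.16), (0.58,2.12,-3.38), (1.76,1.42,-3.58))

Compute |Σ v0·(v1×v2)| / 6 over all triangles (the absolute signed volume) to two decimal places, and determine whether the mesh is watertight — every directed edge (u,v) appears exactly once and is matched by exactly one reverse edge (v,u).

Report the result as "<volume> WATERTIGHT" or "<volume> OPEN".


225.05 WATERTIGHT

Per-triangle v0·(v1×v2)/6:
  t1: +4.1558
  t2: +42.1815
  t3: -0.9832
  t4: +0.0145
  t5: +0.5782
  t6: +4.8146
  t7: +6.1705
  t8: +1.2789
  t9: +2.9052
  t10: +1.4657
  t11: +7.2463
  t12: +0.8232
  t13: +1.5919
  t14: +3.3799
  t15: +7.2792
  t16: -1.1096
  t17: +0.5993
  t18: +1.3116
  t19: +4.2686
  t20: +2.5514
  t21: -0.3557
  t22: +1.0397
  t23: +2.0721
  t24: +0.6225
  t25: +1.2728
  t26: +0.5272
  t27: +4.8305
  t28: +2.8559
  t29: +17.7296
  t30: +4.1775
  t31: -0.1604
  t32: +4.6765
  t33: +1.8518
  t34: +14.5154
  t35: +0.1709
  t36: +3.9390
  t37: +0.1823
  t38: +2.7197
  t39: +3.0081
  t40: +4.4255
  t41: +2.9028
  t42: -0.3429
  t43: +0.7728
  t44: +1.1674
  t45: +17.3947
  t46: +0.2364
  t47: +2.4352
  t48: +0.8589
  t49: +0.6936
  t50: -0.3913
  t51: +1.0301
  t52: +2.8684
  t53: +28.0998
  t54: +5.7140
  t55: -0.7613
  t56: +1.7476
Σ = +225.0506 → |volume| = 225.05

Directed edges: 168 total, each appears once with its reverse present → watertight.
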